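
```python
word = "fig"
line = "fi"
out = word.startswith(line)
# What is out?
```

Trace (tracking out):
word = 'fig'  # -> word = 'fig'
line = 'fi'  # -> line = 'fi'
out = word.startswith(line)  # -> out = True

Answer: True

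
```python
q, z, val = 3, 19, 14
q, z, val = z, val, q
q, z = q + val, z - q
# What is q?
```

Answer: 22

Derivation:
Trace (tracking q):
q, z, val = (3, 19, 14)  # -> q = 3, z = 19, val = 14
q, z, val = (z, val, q)  # -> q = 19, z = 14, val = 3
q, z = (q + val, z - q)  # -> q = 22, z = -5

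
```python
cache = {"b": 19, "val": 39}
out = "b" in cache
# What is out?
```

Trace (tracking out):
cache = {'b': 19, 'val': 39}  # -> cache = {'b': 19, 'val': 39}
out = 'b' in cache  # -> out = True

Answer: True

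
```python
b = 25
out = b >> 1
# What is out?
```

Answer: 12

Derivation:
Trace (tracking out):
b = 25  # -> b = 25
out = b >> 1  # -> out = 12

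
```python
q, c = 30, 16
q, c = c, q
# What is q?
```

Trace (tracking q):
q, c = (30, 16)  # -> q = 30, c = 16
q, c = (c, q)  # -> q = 16, c = 30

Answer: 16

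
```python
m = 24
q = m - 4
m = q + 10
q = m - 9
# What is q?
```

Answer: 21

Derivation:
Trace (tracking q):
m = 24  # -> m = 24
q = m - 4  # -> q = 20
m = q + 10  # -> m = 30
q = m - 9  # -> q = 21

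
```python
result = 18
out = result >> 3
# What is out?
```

Trace (tracking out):
result = 18  # -> result = 18
out = result >> 3  # -> out = 2

Answer: 2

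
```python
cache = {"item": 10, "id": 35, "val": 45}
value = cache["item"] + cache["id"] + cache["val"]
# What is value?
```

Answer: 90

Derivation:
Trace (tracking value):
cache = {'item': 10, 'id': 35, 'val': 45}  # -> cache = {'item': 10, 'id': 35, 'val': 45}
value = cache['item'] + cache['id'] + cache['val']  # -> value = 90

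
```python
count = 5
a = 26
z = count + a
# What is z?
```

Trace (tracking z):
count = 5  # -> count = 5
a = 26  # -> a = 26
z = count + a  # -> z = 31

Answer: 31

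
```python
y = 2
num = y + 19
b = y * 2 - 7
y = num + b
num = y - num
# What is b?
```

Answer: -3

Derivation:
Trace (tracking b):
y = 2  # -> y = 2
num = y + 19  # -> num = 21
b = y * 2 - 7  # -> b = -3
y = num + b  # -> y = 18
num = y - num  # -> num = -3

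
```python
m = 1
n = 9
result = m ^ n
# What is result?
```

Trace (tracking result):
m = 1  # -> m = 1
n = 9  # -> n = 9
result = m ^ n  # -> result = 8

Answer: 8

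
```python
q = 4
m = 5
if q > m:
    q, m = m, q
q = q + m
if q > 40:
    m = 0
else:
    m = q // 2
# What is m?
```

Answer: 4

Derivation:
Trace (tracking m):
q = 4  # -> q = 4
m = 5  # -> m = 5
if q > m:  # condition is False
q = q + m  # -> q = 9
if q > 40:  # condition is False
else:
    m = q // 2  # -> m = 4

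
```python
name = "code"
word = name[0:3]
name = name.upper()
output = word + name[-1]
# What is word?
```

Answer: 'cod'

Derivation:
Trace (tracking word):
name = 'code'  # -> name = 'code'
word = name[0:3]  # -> word = 'cod'
name = name.upper()  # -> name = 'CODE'
output = word + name[-1]  # -> output = 'codE'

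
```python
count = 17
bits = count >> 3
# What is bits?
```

Trace (tracking bits):
count = 17  # -> count = 17
bits = count >> 3  # -> bits = 2

Answer: 2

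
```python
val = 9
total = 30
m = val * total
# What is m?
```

Trace (tracking m):
val = 9  # -> val = 9
total = 30  # -> total = 30
m = val * total  # -> m = 270

Answer: 270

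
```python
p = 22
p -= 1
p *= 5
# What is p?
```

Answer: 105

Derivation:
Trace (tracking p):
p = 22  # -> p = 22
p -= 1  # -> p = 21
p *= 5  # -> p = 105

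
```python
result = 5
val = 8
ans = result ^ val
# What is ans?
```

Answer: 13

Derivation:
Trace (tracking ans):
result = 5  # -> result = 5
val = 8  # -> val = 8
ans = result ^ val  # -> ans = 13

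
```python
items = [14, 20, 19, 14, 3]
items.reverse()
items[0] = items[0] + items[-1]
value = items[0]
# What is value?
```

Answer: 17

Derivation:
Trace (tracking value):
items = [14, 20, 19, 14, 3]  # -> items = [14, 20, 19, 14, 3]
items.reverse()  # -> items = [3, 14, 19, 20, 14]
items[0] = items[0] + items[-1]  # -> items = [17, 14, 19, 20, 14]
value = items[0]  # -> value = 17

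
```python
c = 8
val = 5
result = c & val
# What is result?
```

Trace (tracking result):
c = 8  # -> c = 8
val = 5  # -> val = 5
result = c & val  # -> result = 0

Answer: 0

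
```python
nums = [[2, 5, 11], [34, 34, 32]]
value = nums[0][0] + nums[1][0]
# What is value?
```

Answer: 36

Derivation:
Trace (tracking value):
nums = [[2, 5, 11], [34, 34, 32]]  # -> nums = [[2, 5, 11], [34, 34, 32]]
value = nums[0][0] + nums[1][0]  # -> value = 36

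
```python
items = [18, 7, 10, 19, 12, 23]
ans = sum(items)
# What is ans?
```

Answer: 89

Derivation:
Trace (tracking ans):
items = [18, 7, 10, 19, 12, 23]  # -> items = [18, 7, 10, 19, 12, 23]
ans = sum(items)  # -> ans = 89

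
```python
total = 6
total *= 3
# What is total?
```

Trace (tracking total):
total = 6  # -> total = 6
total *= 3  # -> total = 18

Answer: 18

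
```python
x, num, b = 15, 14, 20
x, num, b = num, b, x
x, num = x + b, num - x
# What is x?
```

Answer: 29

Derivation:
Trace (tracking x):
x, num, b = (15, 14, 20)  # -> x = 15, num = 14, b = 20
x, num, b = (num, b, x)  # -> x = 14, num = 20, b = 15
x, num = (x + b, num - x)  # -> x = 29, num = 6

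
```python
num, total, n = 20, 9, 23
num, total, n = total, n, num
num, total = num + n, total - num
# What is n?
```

Answer: 20

Derivation:
Trace (tracking n):
num, total, n = (20, 9, 23)  # -> num = 20, total = 9, n = 23
num, total, n = (total, n, num)  # -> num = 9, total = 23, n = 20
num, total = (num + n, total - num)  # -> num = 29, total = 14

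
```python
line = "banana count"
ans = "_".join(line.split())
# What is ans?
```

Trace (tracking ans):
line = 'banana count'  # -> line = 'banana count'
ans = '_'.join(line.split())  # -> ans = 'banana_count'

Answer: 'banana_count'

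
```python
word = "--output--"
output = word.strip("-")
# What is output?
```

Trace (tracking output):
word = '--output--'  # -> word = '--output--'
output = word.strip('-')  # -> output = 'output'

Answer: 'output'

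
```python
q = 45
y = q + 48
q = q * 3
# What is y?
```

Trace (tracking y):
q = 45  # -> q = 45
y = q + 48  # -> y = 93
q = q * 3  # -> q = 135

Answer: 93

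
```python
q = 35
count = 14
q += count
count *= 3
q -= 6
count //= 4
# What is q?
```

Answer: 43

Derivation:
Trace (tracking q):
q = 35  # -> q = 35
count = 14  # -> count = 14
q += count  # -> q = 49
count *= 3  # -> count = 42
q -= 6  # -> q = 43
count //= 4  # -> count = 10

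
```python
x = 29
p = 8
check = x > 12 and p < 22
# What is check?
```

Trace (tracking check):
x = 29  # -> x = 29
p = 8  # -> p = 8
check = x > 12 and p < 22  # -> check = True

Answer: True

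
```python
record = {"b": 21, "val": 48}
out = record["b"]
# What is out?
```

Trace (tracking out):
record = {'b': 21, 'val': 48}  # -> record = {'b': 21, 'val': 48}
out = record['b']  # -> out = 21

Answer: 21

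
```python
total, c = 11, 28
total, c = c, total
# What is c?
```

Trace (tracking c):
total, c = (11, 28)  # -> total = 11, c = 28
total, c = (c, total)  # -> total = 28, c = 11

Answer: 11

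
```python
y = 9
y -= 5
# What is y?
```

Trace (tracking y):
y = 9  # -> y = 9
y -= 5  # -> y = 4

Answer: 4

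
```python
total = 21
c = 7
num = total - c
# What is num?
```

Trace (tracking num):
total = 21  # -> total = 21
c = 7  # -> c = 7
num = total - c  # -> num = 14

Answer: 14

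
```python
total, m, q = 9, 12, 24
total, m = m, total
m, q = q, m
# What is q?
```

Trace (tracking q):
total, m, q = (9, 12, 24)  # -> total = 9, m = 12, q = 24
total, m = (m, total)  # -> total = 12, m = 9
m, q = (q, m)  # -> m = 24, q = 9

Answer: 9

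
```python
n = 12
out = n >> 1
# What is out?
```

Answer: 6

Derivation:
Trace (tracking out):
n = 12  # -> n = 12
out = n >> 1  # -> out = 6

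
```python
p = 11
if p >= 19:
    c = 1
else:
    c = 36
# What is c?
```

Answer: 36

Derivation:
Trace (tracking c):
p = 11  # -> p = 11
if p >= 19:  # condition is False
else:
    c = 36  # -> c = 36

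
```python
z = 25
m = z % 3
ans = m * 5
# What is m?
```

Answer: 1

Derivation:
Trace (tracking m):
z = 25  # -> z = 25
m = z % 3  # -> m = 1
ans = m * 5  # -> ans = 5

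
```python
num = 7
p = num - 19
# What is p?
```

Trace (tracking p):
num = 7  # -> num = 7
p = num - 19  # -> p = -12

Answer: -12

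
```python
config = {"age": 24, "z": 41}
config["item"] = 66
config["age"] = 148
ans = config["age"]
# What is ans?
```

Answer: 148

Derivation:
Trace (tracking ans):
config = {'age': 24, 'z': 41}  # -> config = {'age': 24, 'z': 41}
config['item'] = 66  # -> config = {'age': 24, 'z': 41, 'item': 66}
config['age'] = 148  # -> config = {'age': 148, 'z': 41, 'item': 66}
ans = config['age']  # -> ans = 148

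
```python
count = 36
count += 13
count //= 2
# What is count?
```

Answer: 24

Derivation:
Trace (tracking count):
count = 36  # -> count = 36
count += 13  # -> count = 49
count //= 2  # -> count = 24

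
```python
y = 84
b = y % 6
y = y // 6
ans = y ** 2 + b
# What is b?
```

Trace (tracking b):
y = 84  # -> y = 84
b = y % 6  # -> b = 0
y = y // 6  # -> y = 14
ans = y ** 2 + b  # -> ans = 196

Answer: 0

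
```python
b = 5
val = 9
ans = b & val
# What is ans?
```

Answer: 1

Derivation:
Trace (tracking ans):
b = 5  # -> b = 5
val = 9  # -> val = 9
ans = b & val  # -> ans = 1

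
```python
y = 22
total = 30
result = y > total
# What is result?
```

Answer: False

Derivation:
Trace (tracking result):
y = 22  # -> y = 22
total = 30  # -> total = 30
result = y > total  # -> result = False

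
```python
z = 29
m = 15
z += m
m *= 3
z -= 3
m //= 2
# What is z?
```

Answer: 41

Derivation:
Trace (tracking z):
z = 29  # -> z = 29
m = 15  # -> m = 15
z += m  # -> z = 44
m *= 3  # -> m = 45
z -= 3  # -> z = 41
m //= 2  # -> m = 22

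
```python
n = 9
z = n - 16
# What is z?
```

Answer: -7

Derivation:
Trace (tracking z):
n = 9  # -> n = 9
z = n - 16  # -> z = -7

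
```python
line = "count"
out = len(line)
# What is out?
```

Trace (tracking out):
line = 'count'  # -> line = 'count'
out = len(line)  # -> out = 5

Answer: 5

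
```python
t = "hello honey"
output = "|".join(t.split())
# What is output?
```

Answer: 'hello|honey'

Derivation:
Trace (tracking output):
t = 'hello honey'  # -> t = 'hello honey'
output = '|'.join(t.split())  # -> output = 'hello|honey'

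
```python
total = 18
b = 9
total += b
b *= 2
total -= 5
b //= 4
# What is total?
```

Trace (tracking total):
total = 18  # -> total = 18
b = 9  # -> b = 9
total += b  # -> total = 27
b *= 2  # -> b = 18
total -= 5  # -> total = 22
b //= 4  # -> b = 4

Answer: 22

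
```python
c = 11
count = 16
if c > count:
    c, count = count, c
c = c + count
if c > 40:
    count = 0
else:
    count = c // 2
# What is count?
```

Answer: 13

Derivation:
Trace (tracking count):
c = 11  # -> c = 11
count = 16  # -> count = 16
if c > count:  # condition is False
c = c + count  # -> c = 27
if c > 40:  # condition is False
else:
    count = c // 2  # -> count = 13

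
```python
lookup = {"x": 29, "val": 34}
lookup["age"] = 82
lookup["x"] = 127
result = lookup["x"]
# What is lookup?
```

Trace (tracking lookup):
lookup = {'x': 29, 'val': 34}  # -> lookup = {'x': 29, 'val': 34}
lookup['age'] = 82  # -> lookup = {'x': 29, 'val': 34, 'age': 82}
lookup['x'] = 127  # -> lookup = {'x': 127, 'val': 34, 'age': 82}
result = lookup['x']  # -> result = 127

Answer: {'x': 127, 'val': 34, 'age': 82}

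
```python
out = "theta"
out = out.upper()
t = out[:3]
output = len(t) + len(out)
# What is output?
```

Answer: 8

Derivation:
Trace (tracking output):
out = 'theta'  # -> out = 'theta'
out = out.upper()  # -> out = 'THETA'
t = out[:3]  # -> t = 'THE'
output = len(t) + len(out)  # -> output = 8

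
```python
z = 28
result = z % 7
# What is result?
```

Trace (tracking result):
z = 28  # -> z = 28
result = z % 7  # -> result = 0

Answer: 0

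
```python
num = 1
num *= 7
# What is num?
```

Answer: 7

Derivation:
Trace (tracking num):
num = 1  # -> num = 1
num *= 7  # -> num = 7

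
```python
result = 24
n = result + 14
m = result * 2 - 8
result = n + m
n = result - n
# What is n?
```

Answer: 40

Derivation:
Trace (tracking n):
result = 24  # -> result = 24
n = result + 14  # -> n = 38
m = result * 2 - 8  # -> m = 40
result = n + m  # -> result = 78
n = result - n  # -> n = 40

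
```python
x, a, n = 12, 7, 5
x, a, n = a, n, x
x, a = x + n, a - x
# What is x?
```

Trace (tracking x):
x, a, n = (12, 7, 5)  # -> x = 12, a = 7, n = 5
x, a, n = (a, n, x)  # -> x = 7, a = 5, n = 12
x, a = (x + n, a - x)  # -> x = 19, a = -2

Answer: 19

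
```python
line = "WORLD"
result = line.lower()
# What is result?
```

Trace (tracking result):
line = 'WORLD'  # -> line = 'WORLD'
result = line.lower()  # -> result = 'world'

Answer: 'world'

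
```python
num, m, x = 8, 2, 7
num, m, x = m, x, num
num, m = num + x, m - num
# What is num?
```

Answer: 10

Derivation:
Trace (tracking num):
num, m, x = (8, 2, 7)  # -> num = 8, m = 2, x = 7
num, m, x = (m, x, num)  # -> num = 2, m = 7, x = 8
num, m = (num + x, m - num)  # -> num = 10, m = 5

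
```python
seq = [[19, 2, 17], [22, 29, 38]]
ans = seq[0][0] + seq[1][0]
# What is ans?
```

Trace (tracking ans):
seq = [[19, 2, 17], [22, 29, 38]]  # -> seq = [[19, 2, 17], [22, 29, 38]]
ans = seq[0][0] + seq[1][0]  # -> ans = 41

Answer: 41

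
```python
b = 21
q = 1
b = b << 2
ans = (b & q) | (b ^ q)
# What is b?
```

Answer: 84

Derivation:
Trace (tracking b):
b = 21  # -> b = 21
q = 1  # -> q = 1
b = b << 2  # -> b = 84
ans = b & q | b ^ q  # -> ans = 85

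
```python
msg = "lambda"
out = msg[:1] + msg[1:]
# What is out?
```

Answer: 'lambda'

Derivation:
Trace (tracking out):
msg = 'lambda'  # -> msg = 'lambda'
out = msg[:1] + msg[1:]  # -> out = 'lambda'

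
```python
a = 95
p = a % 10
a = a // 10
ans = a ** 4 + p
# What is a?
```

Answer: 9

Derivation:
Trace (tracking a):
a = 95  # -> a = 95
p = a % 10  # -> p = 5
a = a // 10  # -> a = 9
ans = a ** 4 + p  # -> ans = 6566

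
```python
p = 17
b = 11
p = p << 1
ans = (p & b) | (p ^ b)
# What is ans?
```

Answer: 43

Derivation:
Trace (tracking ans):
p = 17  # -> p = 17
b = 11  # -> b = 11
p = p << 1  # -> p = 34
ans = p & b | p ^ b  # -> ans = 43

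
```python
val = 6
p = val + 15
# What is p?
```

Answer: 21

Derivation:
Trace (tracking p):
val = 6  # -> val = 6
p = val + 15  # -> p = 21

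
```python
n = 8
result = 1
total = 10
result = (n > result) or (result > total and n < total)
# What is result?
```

Answer: True

Derivation:
Trace (tracking result):
n = 8  # -> n = 8
result = 1  # -> result = 1
total = 10  # -> total = 10
result = n > result or (result > total and n < total)  # -> result = True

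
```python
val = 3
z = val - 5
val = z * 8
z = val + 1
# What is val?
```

Trace (tracking val):
val = 3  # -> val = 3
z = val - 5  # -> z = -2
val = z * 8  # -> val = -16
z = val + 1  # -> z = -15

Answer: -16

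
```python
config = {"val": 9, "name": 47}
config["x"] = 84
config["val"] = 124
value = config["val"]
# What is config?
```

Answer: {'val': 124, 'name': 47, 'x': 84}

Derivation:
Trace (tracking config):
config = {'val': 9, 'name': 47}  # -> config = {'val': 9, 'name': 47}
config['x'] = 84  # -> config = {'val': 9, 'name': 47, 'x': 84}
config['val'] = 124  # -> config = {'val': 124, 'name': 47, 'x': 84}
value = config['val']  # -> value = 124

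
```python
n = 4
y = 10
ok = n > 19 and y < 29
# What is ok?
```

Trace (tracking ok):
n = 4  # -> n = 4
y = 10  # -> y = 10
ok = n > 19 and y < 29  # -> ok = False

Answer: False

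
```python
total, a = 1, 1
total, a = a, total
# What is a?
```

Answer: 1

Derivation:
Trace (tracking a):
total, a = (1, 1)  # -> total = 1, a = 1
total, a = (a, total)  # -> total = 1, a = 1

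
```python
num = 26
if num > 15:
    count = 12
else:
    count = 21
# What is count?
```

Trace (tracking count):
num = 26  # -> num = 26
if num > 15:  # condition is True
    count = 12  # -> count = 12

Answer: 12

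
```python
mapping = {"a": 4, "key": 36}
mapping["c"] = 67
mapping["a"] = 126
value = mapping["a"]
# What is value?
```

Trace (tracking value):
mapping = {'a': 4, 'key': 36}  # -> mapping = {'a': 4, 'key': 36}
mapping['c'] = 67  # -> mapping = {'a': 4, 'key': 36, 'c': 67}
mapping['a'] = 126  # -> mapping = {'a': 126, 'key': 36, 'c': 67}
value = mapping['a']  # -> value = 126

Answer: 126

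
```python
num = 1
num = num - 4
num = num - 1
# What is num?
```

Answer: -4

Derivation:
Trace (tracking num):
num = 1  # -> num = 1
num = num - 4  # -> num = -3
num = num - 1  # -> num = -4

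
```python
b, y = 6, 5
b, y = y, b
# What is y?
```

Answer: 6

Derivation:
Trace (tracking y):
b, y = (6, 5)  # -> b = 6, y = 5
b, y = (y, b)  # -> b = 5, y = 6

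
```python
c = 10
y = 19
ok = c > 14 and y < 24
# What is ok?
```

Answer: False

Derivation:
Trace (tracking ok):
c = 10  # -> c = 10
y = 19  # -> y = 19
ok = c > 14 and y < 24  # -> ok = False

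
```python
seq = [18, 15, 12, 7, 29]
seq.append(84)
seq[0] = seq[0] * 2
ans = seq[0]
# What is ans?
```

Answer: 36

Derivation:
Trace (tracking ans):
seq = [18, 15, 12, 7, 29]  # -> seq = [18, 15, 12, 7, 29]
seq.append(84)  # -> seq = [18, 15, 12, 7, 29, 84]
seq[0] = seq[0] * 2  # -> seq = [36, 15, 12, 7, 29, 84]
ans = seq[0]  # -> ans = 36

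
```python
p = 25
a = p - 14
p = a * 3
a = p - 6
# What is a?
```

Trace (tracking a):
p = 25  # -> p = 25
a = p - 14  # -> a = 11
p = a * 3  # -> p = 33
a = p - 6  # -> a = 27

Answer: 27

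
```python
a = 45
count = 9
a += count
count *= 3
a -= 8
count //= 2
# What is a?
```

Trace (tracking a):
a = 45  # -> a = 45
count = 9  # -> count = 9
a += count  # -> a = 54
count *= 3  # -> count = 27
a -= 8  # -> a = 46
count //= 2  # -> count = 13

Answer: 46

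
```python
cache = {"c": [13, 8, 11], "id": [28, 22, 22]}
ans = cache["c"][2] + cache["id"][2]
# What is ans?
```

Answer: 33

Derivation:
Trace (tracking ans):
cache = {'c': [13, 8, 11], 'id': [28, 22, 22]}  # -> cache = {'c': [13, 8, 11], 'id': [28, 22, 22]}
ans = cache['c'][2] + cache['id'][2]  # -> ans = 33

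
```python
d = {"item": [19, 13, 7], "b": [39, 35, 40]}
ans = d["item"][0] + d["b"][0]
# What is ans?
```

Answer: 58

Derivation:
Trace (tracking ans):
d = {'item': [19, 13, 7], 'b': [39, 35, 40]}  # -> d = {'item': [19, 13, 7], 'b': [39, 35, 40]}
ans = d['item'][0] + d['b'][0]  # -> ans = 58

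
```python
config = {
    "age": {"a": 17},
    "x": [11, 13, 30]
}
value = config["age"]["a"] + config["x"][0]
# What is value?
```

Trace (tracking value):
config = {'age': {'a': 17}, 'x': [11, 13, 30]}  # -> config = {'age': {'a': 17}, 'x': [11, 13, 30]}
value = config['age']['a'] + config['x'][0]  # -> value = 28

Answer: 28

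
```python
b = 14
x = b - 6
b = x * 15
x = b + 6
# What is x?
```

Trace (tracking x):
b = 14  # -> b = 14
x = b - 6  # -> x = 8
b = x * 15  # -> b = 120
x = b + 6  # -> x = 126

Answer: 126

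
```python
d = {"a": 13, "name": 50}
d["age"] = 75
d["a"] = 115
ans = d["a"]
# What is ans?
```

Answer: 115

Derivation:
Trace (tracking ans):
d = {'a': 13, 'name': 50}  # -> d = {'a': 13, 'name': 50}
d['age'] = 75  # -> d = {'a': 13, 'name': 50, 'age': 75}
d['a'] = 115  # -> d = {'a': 115, 'name': 50, 'age': 75}
ans = d['a']  # -> ans = 115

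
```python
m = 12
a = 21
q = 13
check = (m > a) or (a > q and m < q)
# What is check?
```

Trace (tracking check):
m = 12  # -> m = 12
a = 21  # -> a = 21
q = 13  # -> q = 13
check = m > a or (a > q and m < q)  # -> check = True

Answer: True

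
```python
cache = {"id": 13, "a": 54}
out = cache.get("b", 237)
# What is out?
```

Answer: 237

Derivation:
Trace (tracking out):
cache = {'id': 13, 'a': 54}  # -> cache = {'id': 13, 'a': 54}
out = cache.get('b', 237)  # -> out = 237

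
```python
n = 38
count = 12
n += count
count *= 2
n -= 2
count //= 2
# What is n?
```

Answer: 48

Derivation:
Trace (tracking n):
n = 38  # -> n = 38
count = 12  # -> count = 12
n += count  # -> n = 50
count *= 2  # -> count = 24
n -= 2  # -> n = 48
count //= 2  # -> count = 12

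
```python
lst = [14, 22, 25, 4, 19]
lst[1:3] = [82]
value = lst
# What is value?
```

Trace (tracking value):
lst = [14, 22, 25, 4, 19]  # -> lst = [14, 22, 25, 4, 19]
lst[1:3] = [82]  # -> lst = [14, 82, 4, 19]
value = lst  # -> value = [14, 82, 4, 19]

Answer: [14, 82, 4, 19]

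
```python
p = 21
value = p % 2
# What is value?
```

Trace (tracking value):
p = 21  # -> p = 21
value = p % 2  # -> value = 1

Answer: 1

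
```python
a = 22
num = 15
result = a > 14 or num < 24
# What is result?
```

Trace (tracking result):
a = 22  # -> a = 22
num = 15  # -> num = 15
result = a > 14 or num < 24  # -> result = True

Answer: True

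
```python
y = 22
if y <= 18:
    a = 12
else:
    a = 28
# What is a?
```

Trace (tracking a):
y = 22  # -> y = 22
if y <= 18:  # condition is False
else:
    a = 28  # -> a = 28

Answer: 28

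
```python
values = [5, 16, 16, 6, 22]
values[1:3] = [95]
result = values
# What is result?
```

Trace (tracking result):
values = [5, 16, 16, 6, 22]  # -> values = [5, 16, 16, 6, 22]
values[1:3] = [95]  # -> values = [5, 95, 6, 22]
result = values  # -> result = [5, 95, 6, 22]

Answer: [5, 95, 6, 22]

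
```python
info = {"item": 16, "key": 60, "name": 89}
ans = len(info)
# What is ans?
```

Answer: 3

Derivation:
Trace (tracking ans):
info = {'item': 16, 'key': 60, 'name': 89}  # -> info = {'item': 16, 'key': 60, 'name': 89}
ans = len(info)  # -> ans = 3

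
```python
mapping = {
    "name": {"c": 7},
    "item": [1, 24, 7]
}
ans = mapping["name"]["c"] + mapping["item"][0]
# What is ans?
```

Trace (tracking ans):
mapping = {'name': {'c': 7}, 'item': [1, 24, 7]}  # -> mapping = {'name': {'c': 7}, 'item': [1, 24, 7]}
ans = mapping['name']['c'] + mapping['item'][0]  # -> ans = 8

Answer: 8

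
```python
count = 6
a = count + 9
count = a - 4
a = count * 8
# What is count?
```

Trace (tracking count):
count = 6  # -> count = 6
a = count + 9  # -> a = 15
count = a - 4  # -> count = 11
a = count * 8  # -> a = 88

Answer: 11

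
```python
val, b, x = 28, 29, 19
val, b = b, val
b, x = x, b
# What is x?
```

Answer: 28

Derivation:
Trace (tracking x):
val, b, x = (28, 29, 19)  # -> val = 28, b = 29, x = 19
val, b = (b, val)  # -> val = 29, b = 28
b, x = (x, b)  # -> b = 19, x = 28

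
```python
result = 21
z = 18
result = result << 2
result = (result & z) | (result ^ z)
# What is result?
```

Answer: 86

Derivation:
Trace (tracking result):
result = 21  # -> result = 21
z = 18  # -> z = 18
result = result << 2  # -> result = 84
result = result & z | result ^ z  # -> result = 86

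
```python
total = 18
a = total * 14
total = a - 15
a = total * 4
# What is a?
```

Trace (tracking a):
total = 18  # -> total = 18
a = total * 14  # -> a = 252
total = a - 15  # -> total = 237
a = total * 4  # -> a = 948

Answer: 948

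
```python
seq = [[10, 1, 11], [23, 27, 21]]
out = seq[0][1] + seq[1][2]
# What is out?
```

Answer: 22

Derivation:
Trace (tracking out):
seq = [[10, 1, 11], [23, 27, 21]]  # -> seq = [[10, 1, 11], [23, 27, 21]]
out = seq[0][1] + seq[1][2]  # -> out = 22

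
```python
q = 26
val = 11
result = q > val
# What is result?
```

Trace (tracking result):
q = 26  # -> q = 26
val = 11  # -> val = 11
result = q > val  # -> result = True

Answer: True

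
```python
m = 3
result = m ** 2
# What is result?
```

Answer: 9

Derivation:
Trace (tracking result):
m = 3  # -> m = 3
result = m ** 2  # -> result = 9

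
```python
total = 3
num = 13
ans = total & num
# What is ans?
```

Trace (tracking ans):
total = 3  # -> total = 3
num = 13  # -> num = 13
ans = total & num  # -> ans = 1

Answer: 1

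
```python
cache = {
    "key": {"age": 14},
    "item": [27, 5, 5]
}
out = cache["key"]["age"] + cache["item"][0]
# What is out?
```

Trace (tracking out):
cache = {'key': {'age': 14}, 'item': [27, 5, 5]}  # -> cache = {'key': {'age': 14}, 'item': [27, 5, 5]}
out = cache['key']['age'] + cache['item'][0]  # -> out = 41

Answer: 41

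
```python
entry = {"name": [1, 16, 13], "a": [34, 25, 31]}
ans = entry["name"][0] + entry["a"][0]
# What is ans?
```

Trace (tracking ans):
entry = {'name': [1, 16, 13], 'a': [34, 25, 31]}  # -> entry = {'name': [1, 16, 13], 'a': [34, 25, 31]}
ans = entry['name'][0] + entry['a'][0]  # -> ans = 35

Answer: 35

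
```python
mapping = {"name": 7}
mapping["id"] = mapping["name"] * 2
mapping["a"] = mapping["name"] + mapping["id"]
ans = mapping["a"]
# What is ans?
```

Trace (tracking ans):
mapping = {'name': 7}  # -> mapping = {'name': 7}
mapping['id'] = mapping['name'] * 2  # -> mapping = {'name': 7, 'id': 14}
mapping['a'] = mapping['name'] + mapping['id']  # -> mapping = {'name': 7, 'id': 14, 'a': 21}
ans = mapping['a']  # -> ans = 21

Answer: 21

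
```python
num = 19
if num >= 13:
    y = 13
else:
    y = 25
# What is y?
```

Answer: 13

Derivation:
Trace (tracking y):
num = 19  # -> num = 19
if num >= 13:  # condition is True
    y = 13  # -> y = 13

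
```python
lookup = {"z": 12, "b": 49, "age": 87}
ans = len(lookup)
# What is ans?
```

Trace (tracking ans):
lookup = {'z': 12, 'b': 49, 'age': 87}  # -> lookup = {'z': 12, 'b': 49, 'age': 87}
ans = len(lookup)  # -> ans = 3

Answer: 3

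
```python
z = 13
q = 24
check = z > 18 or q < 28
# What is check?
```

Answer: True

Derivation:
Trace (tracking check):
z = 13  # -> z = 13
q = 24  # -> q = 24
check = z > 18 or q < 28  # -> check = True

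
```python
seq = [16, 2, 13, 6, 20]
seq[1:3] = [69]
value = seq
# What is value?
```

Trace (tracking value):
seq = [16, 2, 13, 6, 20]  # -> seq = [16, 2, 13, 6, 20]
seq[1:3] = [69]  # -> seq = [16, 69, 6, 20]
value = seq  # -> value = [16, 69, 6, 20]

Answer: [16, 69, 6, 20]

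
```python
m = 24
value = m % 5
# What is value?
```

Trace (tracking value):
m = 24  # -> m = 24
value = m % 5  # -> value = 4

Answer: 4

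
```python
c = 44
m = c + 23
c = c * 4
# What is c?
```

Answer: 176

Derivation:
Trace (tracking c):
c = 44  # -> c = 44
m = c + 23  # -> m = 67
c = c * 4  # -> c = 176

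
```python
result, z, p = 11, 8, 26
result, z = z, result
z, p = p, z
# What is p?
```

Trace (tracking p):
result, z, p = (11, 8, 26)  # -> result = 11, z = 8, p = 26
result, z = (z, result)  # -> result = 8, z = 11
z, p = (p, z)  # -> z = 26, p = 11

Answer: 11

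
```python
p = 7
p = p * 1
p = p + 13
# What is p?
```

Answer: 20

Derivation:
Trace (tracking p):
p = 7  # -> p = 7
p = p * 1  # -> p = 7
p = p + 13  # -> p = 20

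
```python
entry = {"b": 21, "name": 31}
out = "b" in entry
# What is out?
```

Trace (tracking out):
entry = {'b': 21, 'name': 31}  # -> entry = {'b': 21, 'name': 31}
out = 'b' in entry  # -> out = True

Answer: True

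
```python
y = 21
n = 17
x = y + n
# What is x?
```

Trace (tracking x):
y = 21  # -> y = 21
n = 17  # -> n = 17
x = y + n  # -> x = 38

Answer: 38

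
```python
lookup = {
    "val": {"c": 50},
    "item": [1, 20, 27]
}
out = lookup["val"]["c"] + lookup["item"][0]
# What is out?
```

Answer: 51

Derivation:
Trace (tracking out):
lookup = {'val': {'c': 50}, 'item': [1, 20, 27]}  # -> lookup = {'val': {'c': 50}, 'item': [1, 20, 27]}
out = lookup['val']['c'] + lookup['item'][0]  # -> out = 51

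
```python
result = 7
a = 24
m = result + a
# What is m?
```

Answer: 31

Derivation:
Trace (tracking m):
result = 7  # -> result = 7
a = 24  # -> a = 24
m = result + a  # -> m = 31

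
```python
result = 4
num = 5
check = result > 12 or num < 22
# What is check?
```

Trace (tracking check):
result = 4  # -> result = 4
num = 5  # -> num = 5
check = result > 12 or num < 22  # -> check = True

Answer: True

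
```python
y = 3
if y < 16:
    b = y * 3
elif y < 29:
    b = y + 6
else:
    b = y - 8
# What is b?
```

Trace (tracking b):
y = 3  # -> y = 3
if y < 16:  # condition is True
    b = y * 3  # -> b = 9

Answer: 9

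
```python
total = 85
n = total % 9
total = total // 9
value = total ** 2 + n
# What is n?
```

Answer: 4

Derivation:
Trace (tracking n):
total = 85  # -> total = 85
n = total % 9  # -> n = 4
total = total // 9  # -> total = 9
value = total ** 2 + n  # -> value = 85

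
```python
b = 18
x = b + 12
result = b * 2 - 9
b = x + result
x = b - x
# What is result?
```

Trace (tracking result):
b = 18  # -> b = 18
x = b + 12  # -> x = 30
result = b * 2 - 9  # -> result = 27
b = x + result  # -> b = 57
x = b - x  # -> x = 27

Answer: 27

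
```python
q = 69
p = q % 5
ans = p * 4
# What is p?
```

Trace (tracking p):
q = 69  # -> q = 69
p = q % 5  # -> p = 4
ans = p * 4  # -> ans = 16

Answer: 4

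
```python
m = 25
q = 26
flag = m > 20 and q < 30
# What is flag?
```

Trace (tracking flag):
m = 25  # -> m = 25
q = 26  # -> q = 26
flag = m > 20 and q < 30  # -> flag = True

Answer: True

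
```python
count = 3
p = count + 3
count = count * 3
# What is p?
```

Answer: 6

Derivation:
Trace (tracking p):
count = 3  # -> count = 3
p = count + 3  # -> p = 6
count = count * 3  # -> count = 9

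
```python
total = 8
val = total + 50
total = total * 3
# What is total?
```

Answer: 24

Derivation:
Trace (tracking total):
total = 8  # -> total = 8
val = total + 50  # -> val = 58
total = total * 3  # -> total = 24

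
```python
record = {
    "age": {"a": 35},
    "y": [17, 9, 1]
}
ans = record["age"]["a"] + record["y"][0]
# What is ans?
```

Answer: 52

Derivation:
Trace (tracking ans):
record = {'age': {'a': 35}, 'y': [17, 9, 1]}  # -> record = {'age': {'a': 35}, 'y': [17, 9, 1]}
ans = record['age']['a'] + record['y'][0]  # -> ans = 52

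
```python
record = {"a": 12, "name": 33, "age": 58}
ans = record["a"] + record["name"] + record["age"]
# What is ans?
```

Answer: 103

Derivation:
Trace (tracking ans):
record = {'a': 12, 'name': 33, 'age': 58}  # -> record = {'a': 12, 'name': 33, 'age': 58}
ans = record['a'] + record['name'] + record['age']  # -> ans = 103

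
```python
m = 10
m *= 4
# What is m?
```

Answer: 40

Derivation:
Trace (tracking m):
m = 10  # -> m = 10
m *= 4  # -> m = 40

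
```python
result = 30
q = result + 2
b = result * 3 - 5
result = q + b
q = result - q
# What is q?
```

Trace (tracking q):
result = 30  # -> result = 30
q = result + 2  # -> q = 32
b = result * 3 - 5  # -> b = 85
result = q + b  # -> result = 117
q = result - q  # -> q = 85

Answer: 85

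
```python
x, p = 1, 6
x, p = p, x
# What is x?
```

Trace (tracking x):
x, p = (1, 6)  # -> x = 1, p = 6
x, p = (p, x)  # -> x = 6, p = 1

Answer: 6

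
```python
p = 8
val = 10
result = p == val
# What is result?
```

Answer: False

Derivation:
Trace (tracking result):
p = 8  # -> p = 8
val = 10  # -> val = 10
result = p == val  # -> result = False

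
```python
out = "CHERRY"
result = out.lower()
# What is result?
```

Trace (tracking result):
out = 'CHERRY'  # -> out = 'CHERRY'
result = out.lower()  # -> result = 'cherry'

Answer: 'cherry'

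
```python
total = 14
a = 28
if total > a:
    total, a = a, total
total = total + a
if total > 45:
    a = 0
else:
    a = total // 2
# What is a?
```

Trace (tracking a):
total = 14  # -> total = 14
a = 28  # -> a = 28
if total > a:  # condition is False
total = total + a  # -> total = 42
if total > 45:  # condition is False
else:
    a = total // 2  # -> a = 21

Answer: 21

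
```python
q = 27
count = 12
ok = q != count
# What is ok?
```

Trace (tracking ok):
q = 27  # -> q = 27
count = 12  # -> count = 12
ok = q != count  # -> ok = True

Answer: True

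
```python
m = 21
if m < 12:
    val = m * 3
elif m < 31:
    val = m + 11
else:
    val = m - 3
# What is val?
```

Answer: 32

Derivation:
Trace (tracking val):
m = 21  # -> m = 21
if m < 12:  # condition is False
elif m < 31:  # condition is True
    val = m + 11  # -> val = 32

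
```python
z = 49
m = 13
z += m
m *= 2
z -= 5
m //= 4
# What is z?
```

Answer: 57

Derivation:
Trace (tracking z):
z = 49  # -> z = 49
m = 13  # -> m = 13
z += m  # -> z = 62
m *= 2  # -> m = 26
z -= 5  # -> z = 57
m //= 4  # -> m = 6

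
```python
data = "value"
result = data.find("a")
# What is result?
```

Answer: 1

Derivation:
Trace (tracking result):
data = 'value'  # -> data = 'value'
result = data.find('a')  # -> result = 1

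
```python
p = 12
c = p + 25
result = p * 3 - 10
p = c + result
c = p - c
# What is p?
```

Answer: 63

Derivation:
Trace (tracking p):
p = 12  # -> p = 12
c = p + 25  # -> c = 37
result = p * 3 - 10  # -> result = 26
p = c + result  # -> p = 63
c = p - c  # -> c = 26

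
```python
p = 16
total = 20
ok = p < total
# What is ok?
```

Trace (tracking ok):
p = 16  # -> p = 16
total = 20  # -> total = 20
ok = p < total  # -> ok = True

Answer: True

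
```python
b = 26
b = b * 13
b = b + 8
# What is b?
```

Trace (tracking b):
b = 26  # -> b = 26
b = b * 13  # -> b = 338
b = b + 8  # -> b = 346

Answer: 346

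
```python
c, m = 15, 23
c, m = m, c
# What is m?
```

Trace (tracking m):
c, m = (15, 23)  # -> c = 15, m = 23
c, m = (m, c)  # -> c = 23, m = 15

Answer: 15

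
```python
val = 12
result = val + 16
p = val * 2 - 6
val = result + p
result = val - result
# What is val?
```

Answer: 46

Derivation:
Trace (tracking val):
val = 12  # -> val = 12
result = val + 16  # -> result = 28
p = val * 2 - 6  # -> p = 18
val = result + p  # -> val = 46
result = val - result  # -> result = 18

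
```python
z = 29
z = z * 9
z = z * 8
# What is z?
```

Answer: 2088

Derivation:
Trace (tracking z):
z = 29  # -> z = 29
z = z * 9  # -> z = 261
z = z * 8  # -> z = 2088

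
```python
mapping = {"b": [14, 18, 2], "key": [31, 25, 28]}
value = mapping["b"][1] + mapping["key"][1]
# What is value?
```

Answer: 43

Derivation:
Trace (tracking value):
mapping = {'b': [14, 18, 2], 'key': [31, 25, 28]}  # -> mapping = {'b': [14, 18, 2], 'key': [31, 25, 28]}
value = mapping['b'][1] + mapping['key'][1]  # -> value = 43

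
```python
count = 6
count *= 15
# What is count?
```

Answer: 90

Derivation:
Trace (tracking count):
count = 6  # -> count = 6
count *= 15  # -> count = 90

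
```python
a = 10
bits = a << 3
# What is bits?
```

Trace (tracking bits):
a = 10  # -> a = 10
bits = a << 3  # -> bits = 80

Answer: 80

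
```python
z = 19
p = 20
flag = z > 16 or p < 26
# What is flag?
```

Trace (tracking flag):
z = 19  # -> z = 19
p = 20  # -> p = 20
flag = z > 16 or p < 26  # -> flag = True

Answer: True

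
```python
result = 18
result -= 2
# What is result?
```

Answer: 16

Derivation:
Trace (tracking result):
result = 18  # -> result = 18
result -= 2  # -> result = 16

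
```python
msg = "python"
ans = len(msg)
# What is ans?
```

Answer: 6

Derivation:
Trace (tracking ans):
msg = 'python'  # -> msg = 'python'
ans = len(msg)  # -> ans = 6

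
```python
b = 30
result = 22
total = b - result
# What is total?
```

Trace (tracking total):
b = 30  # -> b = 30
result = 22  # -> result = 22
total = b - result  # -> total = 8

Answer: 8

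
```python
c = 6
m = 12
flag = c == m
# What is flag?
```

Trace (tracking flag):
c = 6  # -> c = 6
m = 12  # -> m = 12
flag = c == m  # -> flag = False

Answer: False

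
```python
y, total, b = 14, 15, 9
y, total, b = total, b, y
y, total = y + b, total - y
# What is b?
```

Answer: 14

Derivation:
Trace (tracking b):
y, total, b = (14, 15, 9)  # -> y = 14, total = 15, b = 9
y, total, b = (total, b, y)  # -> y = 15, total = 9, b = 14
y, total = (y + b, total - y)  # -> y = 29, total = -6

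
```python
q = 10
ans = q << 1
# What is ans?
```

Trace (tracking ans):
q = 10  # -> q = 10
ans = q << 1  # -> ans = 20

Answer: 20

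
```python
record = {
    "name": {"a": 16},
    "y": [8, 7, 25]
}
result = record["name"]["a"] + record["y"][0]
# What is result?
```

Answer: 24

Derivation:
Trace (tracking result):
record = {'name': {'a': 16}, 'y': [8, 7, 25]}  # -> record = {'name': {'a': 16}, 'y': [8, 7, 25]}
result = record['name']['a'] + record['y'][0]  # -> result = 24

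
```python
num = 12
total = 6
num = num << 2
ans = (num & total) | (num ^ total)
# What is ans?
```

Trace (tracking ans):
num = 12  # -> num = 12
total = 6  # -> total = 6
num = num << 2  # -> num = 48
ans = num & total | num ^ total  # -> ans = 54

Answer: 54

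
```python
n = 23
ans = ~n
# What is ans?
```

Answer: -24

Derivation:
Trace (tracking ans):
n = 23  # -> n = 23
ans = ~n  # -> ans = -24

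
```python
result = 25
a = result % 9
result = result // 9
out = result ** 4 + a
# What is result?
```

Answer: 2

Derivation:
Trace (tracking result):
result = 25  # -> result = 25
a = result % 9  # -> a = 7
result = result // 9  # -> result = 2
out = result ** 4 + a  # -> out = 23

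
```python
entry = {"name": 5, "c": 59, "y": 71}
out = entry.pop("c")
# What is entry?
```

Trace (tracking entry):
entry = {'name': 5, 'c': 59, 'y': 71}  # -> entry = {'name': 5, 'c': 59, 'y': 71}
out = entry.pop('c')  # -> out = 59

Answer: {'name': 5, 'y': 71}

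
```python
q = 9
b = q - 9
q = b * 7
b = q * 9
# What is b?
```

Trace (tracking b):
q = 9  # -> q = 9
b = q - 9  # -> b = 0
q = b * 7  # -> q = 0
b = q * 9  # -> b = 0

Answer: 0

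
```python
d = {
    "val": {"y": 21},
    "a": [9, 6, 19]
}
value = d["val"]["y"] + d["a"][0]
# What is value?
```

Answer: 30

Derivation:
Trace (tracking value):
d = {'val': {'y': 21}, 'a': [9, 6, 19]}  # -> d = {'val': {'y': 21}, 'a': [9, 6, 19]}
value = d['val']['y'] + d['a'][0]  # -> value = 30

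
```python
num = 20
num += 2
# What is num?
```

Trace (tracking num):
num = 20  # -> num = 20
num += 2  # -> num = 22

Answer: 22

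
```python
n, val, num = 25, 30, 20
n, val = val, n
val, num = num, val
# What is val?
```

Answer: 20

Derivation:
Trace (tracking val):
n, val, num = (25, 30, 20)  # -> n = 25, val = 30, num = 20
n, val = (val, n)  # -> n = 30, val = 25
val, num = (num, val)  # -> val = 20, num = 25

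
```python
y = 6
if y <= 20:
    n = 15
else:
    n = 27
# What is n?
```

Trace (tracking n):
y = 6  # -> y = 6
if y <= 20:  # condition is True
    n = 15  # -> n = 15

Answer: 15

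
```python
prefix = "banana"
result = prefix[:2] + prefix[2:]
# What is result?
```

Answer: 'banana'

Derivation:
Trace (tracking result):
prefix = 'banana'  # -> prefix = 'banana'
result = prefix[:2] + prefix[2:]  # -> result = 'banana'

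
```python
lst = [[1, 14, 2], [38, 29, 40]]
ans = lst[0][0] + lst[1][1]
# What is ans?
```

Trace (tracking ans):
lst = [[1, 14, 2], [38, 29, 40]]  # -> lst = [[1, 14, 2], [38, 29, 40]]
ans = lst[0][0] + lst[1][1]  # -> ans = 30

Answer: 30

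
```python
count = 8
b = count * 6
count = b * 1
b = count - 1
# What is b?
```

Answer: 47

Derivation:
Trace (tracking b):
count = 8  # -> count = 8
b = count * 6  # -> b = 48
count = b * 1  # -> count = 48
b = count - 1  # -> b = 47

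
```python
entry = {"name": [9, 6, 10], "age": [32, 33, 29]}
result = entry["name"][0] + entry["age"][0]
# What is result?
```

Trace (tracking result):
entry = {'name': [9, 6, 10], 'age': [32, 33, 29]}  # -> entry = {'name': [9, 6, 10], 'age': [32, 33, 29]}
result = entry['name'][0] + entry['age'][0]  # -> result = 41

Answer: 41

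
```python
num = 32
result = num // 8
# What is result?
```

Trace (tracking result):
num = 32  # -> num = 32
result = num // 8  # -> result = 4

Answer: 4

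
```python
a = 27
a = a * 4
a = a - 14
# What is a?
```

Trace (tracking a):
a = 27  # -> a = 27
a = a * 4  # -> a = 108
a = a - 14  # -> a = 94

Answer: 94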